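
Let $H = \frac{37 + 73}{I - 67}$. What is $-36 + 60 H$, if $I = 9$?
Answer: $- \frac{4344}{29} \approx -149.79$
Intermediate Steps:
$H = - \frac{55}{29}$ ($H = \frac{37 + 73}{9 - 67} = \frac{110}{-58} = 110 \left(- \frac{1}{58}\right) = - \frac{55}{29} \approx -1.8966$)
$-36 + 60 H = -36 + 60 \left(- \frac{55}{29}\right) = -36 - \frac{3300}{29} = - \frac{4344}{29}$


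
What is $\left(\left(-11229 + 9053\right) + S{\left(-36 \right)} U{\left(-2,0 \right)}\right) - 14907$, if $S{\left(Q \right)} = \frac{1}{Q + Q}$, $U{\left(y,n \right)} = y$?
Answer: $- \frac{614987}{36} \approx -17083.0$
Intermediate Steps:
$S{\left(Q \right)} = \frac{1}{2 Q}$
$\left(\left(-11229 + 9053\right) + S{\left(-36 \right)} U{\left(-2,0 \right)}\right) - 14907 = \left(\left(-11229 + 9053\right) + \frac{1}{2 \left(-36\right)} \left(-2\right)\right) - 14907 = \left(-2176 + \frac{1}{2} \left(- \frac{1}{36}\right) \left(-2\right)\right) - 14907 = \left(-2176 - - \frac{1}{36}\right) - 14907 = \left(-2176 + \frac{1}{36}\right) - 14907 = - \frac{78335}{36} - 14907 = - \frac{614987}{36}$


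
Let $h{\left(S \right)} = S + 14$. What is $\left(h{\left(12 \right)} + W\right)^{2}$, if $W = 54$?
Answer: $6400$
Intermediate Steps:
$h{\left(S \right)} = 14 + S$
$\left(h{\left(12 \right)} + W\right)^{2} = \left(\left(14 + 12\right) + 54\right)^{2} = \left(26 + 54\right)^{2} = 80^{2} = 6400$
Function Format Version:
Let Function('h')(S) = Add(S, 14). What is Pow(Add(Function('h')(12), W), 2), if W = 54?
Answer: 6400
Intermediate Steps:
Function('h')(S) = Add(14, S)
Pow(Add(Function('h')(12), W), 2) = Pow(Add(Add(14, 12), 54), 2) = Pow(Add(26, 54), 2) = Pow(80, 2) = 6400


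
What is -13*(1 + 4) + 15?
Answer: -50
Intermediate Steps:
-13*(1 + 4) + 15 = -13*5 + 15 = -65 + 15 = -50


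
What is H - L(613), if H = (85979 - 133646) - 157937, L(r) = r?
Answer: -206217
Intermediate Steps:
H = -205604 (H = -47667 - 157937 = -205604)
H - L(613) = -205604 - 1*613 = -205604 - 613 = -206217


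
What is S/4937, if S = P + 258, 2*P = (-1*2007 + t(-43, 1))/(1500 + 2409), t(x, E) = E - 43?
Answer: 671665/12865822 ≈ 0.052205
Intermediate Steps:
t(x, E) = -43 + E
P = -683/2606 (P = ((-1*2007 + (-43 + 1))/(1500 + 2409))/2 = ((-2007 - 42)/3909)/2 = (-2049*1/3909)/2 = (½)*(-683/1303) = -683/2606 ≈ -0.26209)
S = 671665/2606 (S = -683/2606 + 258 = 671665/2606 ≈ 257.74)
S/4937 = (671665/2606)/4937 = (671665/2606)*(1/4937) = 671665/12865822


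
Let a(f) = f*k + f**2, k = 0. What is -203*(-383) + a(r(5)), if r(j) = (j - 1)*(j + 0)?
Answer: 78149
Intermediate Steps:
r(j) = j*(-1 + j) (r(j) = (-1 + j)*j = j*(-1 + j))
a(f) = f**2 (a(f) = f*0 + f**2 = 0 + f**2 = f**2)
-203*(-383) + a(r(5)) = -203*(-383) + (5*(-1 + 5))**2 = 77749 + (5*4)**2 = 77749 + 20**2 = 77749 + 400 = 78149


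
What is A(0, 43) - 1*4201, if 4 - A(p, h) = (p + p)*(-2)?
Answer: -4197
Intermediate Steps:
A(p, h) = 4 + 4*p (A(p, h) = 4 - (p + p)*(-2) = 4 - 2*p*(-2) = 4 - (-4)*p = 4 + 4*p)
A(0, 43) - 1*4201 = (4 + 4*0) - 1*4201 = (4 + 0) - 4201 = 4 - 4201 = -4197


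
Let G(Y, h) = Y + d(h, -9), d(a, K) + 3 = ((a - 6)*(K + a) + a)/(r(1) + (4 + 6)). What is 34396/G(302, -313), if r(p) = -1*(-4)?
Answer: 481544/106591 ≈ 4.5177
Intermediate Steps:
r(p) = 4
d(a, K) = -3 + a/14 + (-6 + a)*(K + a)/14 (d(a, K) = -3 + ((a - 6)*(K + a) + a)/(4 + (4 + 6)) = -3 + ((-6 + a)*(K + a) + a)/(4 + 10) = -3 + (a + (-6 + a)*(K + a))/14 = -3 + (a + (-6 + a)*(K + a))*(1/14) = -3 + (a/14 + (-6 + a)*(K + a)/14) = -3 + a/14 + (-6 + a)*(K + a)/14)
G(Y, h) = 6/7 + Y - h + h²/14 (G(Y, h) = Y + (-3 - 5*h/14 - 3/7*(-9) + h²/14 + (1/14)*(-9)*h) = Y + (-3 - 5*h/14 + 27/7 + h²/14 - 9*h/14) = Y + (6/7 - h + h²/14) = 6/7 + Y - h + h²/14)
34396/G(302, -313) = 34396/(6/7 + 302 - 1*(-313) + (1/14)*(-313)²) = 34396/(6/7 + 302 + 313 + (1/14)*97969) = 34396/(6/7 + 302 + 313 + 97969/14) = 34396/(106591/14) = 34396*(14/106591) = 481544/106591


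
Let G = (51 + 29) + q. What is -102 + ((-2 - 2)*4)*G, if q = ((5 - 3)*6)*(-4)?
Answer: -614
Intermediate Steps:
q = -48 (q = (2*6)*(-4) = 12*(-4) = -48)
G = 32 (G = (51 + 29) - 48 = 80 - 48 = 32)
-102 + ((-2 - 2)*4)*G = -102 + ((-2 - 2)*4)*32 = -102 - 4*4*32 = -102 - 16*32 = -102 - 512 = -614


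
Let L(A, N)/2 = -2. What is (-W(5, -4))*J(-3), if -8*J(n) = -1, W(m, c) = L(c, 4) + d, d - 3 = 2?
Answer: -⅛ ≈ -0.12500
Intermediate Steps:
d = 5 (d = 3 + 2 = 5)
L(A, N) = -4 (L(A, N) = 2*(-2) = -4)
W(m, c) = 1 (W(m, c) = -4 + 5 = 1)
J(n) = ⅛ (J(n) = -⅛*(-1) = ⅛)
(-W(5, -4))*J(-3) = -1*1*(⅛) = -1*⅛ = -⅛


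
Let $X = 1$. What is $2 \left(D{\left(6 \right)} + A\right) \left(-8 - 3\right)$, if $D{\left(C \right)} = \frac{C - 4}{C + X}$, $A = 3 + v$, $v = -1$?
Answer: $- \frac{352}{7} \approx -50.286$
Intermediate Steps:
$A = 2$ ($A = 3 - 1 = 2$)
$D{\left(C \right)} = \frac{-4 + C}{1 + C}$ ($D{\left(C \right)} = \frac{C - 4}{C + 1} = \frac{-4 + C}{1 + C}$)
$2 \left(D{\left(6 \right)} + A\right) \left(-8 - 3\right) = 2 \left(\frac{-4 + 6}{1 + 6} + 2\right) \left(-8 - 3\right) = 2 \left(\frac{1}{7} \cdot 2 + 2\right) \left(-11\right) = 2 \left(\frac{2}{7} + 2\right) \left(-11\right) = 2 \cdot \frac{16}{7} \left(-11\right) = \frac{32}{7} \left(-11\right) = - \frac{352}{7}$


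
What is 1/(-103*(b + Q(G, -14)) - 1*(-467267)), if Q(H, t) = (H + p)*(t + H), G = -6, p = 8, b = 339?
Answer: 1/436470 ≈ 2.2911e-6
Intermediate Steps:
Q(H, t) = (8 + H)*(H + t) (Q(H, t) = (H + 8)*(t + H) = (8 + H)*(H + t))
1/(-103*(b + Q(G, -14)) - 1*(-467267)) = 1/(-103*(339 + ((-6)² + 8*(-6) + 8*(-14) - 6*(-14))) - 1*(-467267)) = 1/(-103*(339 + (36 - 48 - 112 + 84)) + 467267) = 1/(-103*(339 - 40) + 467267) = 1/(-103*299 + 467267) = 1/(-30797 + 467267) = 1/436470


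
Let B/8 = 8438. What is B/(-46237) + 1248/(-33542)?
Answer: -1160961472/775440727 ≈ -1.4972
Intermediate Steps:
B = 67504 (B = 8*8438 = 67504)
B/(-46237) + 1248/(-33542) = 67504/(-46237) + 1248/(-33542) = 67504*(-1/46237) + 1248*(-1/33542) = -67504/46237 - 624/16771 = -1160961472/775440727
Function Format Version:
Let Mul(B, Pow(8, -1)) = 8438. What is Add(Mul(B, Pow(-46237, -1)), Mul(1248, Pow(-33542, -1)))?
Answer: Rational(-1160961472, 775440727) ≈ -1.4972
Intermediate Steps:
B = 67504 (B = Mul(8, 8438) = 67504)
Add(Mul(B, Pow(-46237, -1)), Mul(1248, Pow(-33542, -1))) = Add(Mul(67504, Pow(-46237, -1)), Mul(1248, Pow(-33542, -1))) = Add(Mul(67504, Rational(-1, 46237)), Mul(1248, Rational(-1, 33542))) = Add(Rational(-67504, 46237), Rational(-624, 16771)) = Rational(-1160961472, 775440727)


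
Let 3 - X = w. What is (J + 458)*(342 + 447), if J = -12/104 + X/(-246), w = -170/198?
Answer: 38125063597/105534 ≈ 3.6126e+5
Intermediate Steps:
w = -85/99 (w = -170*1/198 = -85/99 ≈ -0.85859)
X = 382/99 (X = 3 - 1*(-85/99) = 3 + 85/99 = 382/99 ≈ 3.8586)
J = -41497/316602 (J = -12/104 + (382/99)/(-246) = -12*1/104 + (382/99)*(-1/246) = -3/26 - 191/12177 = -41497/316602 ≈ -0.13107)
(J + 458)*(342 + 447) = (-41497/316602 + 458)*(342 + 447) = (144962219/316602)*789 = 38125063597/105534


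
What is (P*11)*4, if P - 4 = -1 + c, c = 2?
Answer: 220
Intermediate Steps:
P = 5 (P = 4 + (-1 + 2) = 4 + 1 = 5)
(P*11)*4 = (5*11)*4 = 55*4 = 220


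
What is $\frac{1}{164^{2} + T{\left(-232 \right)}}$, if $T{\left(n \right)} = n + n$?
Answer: $\frac{1}{26432} \approx 3.7833 \cdot 10^{-5}$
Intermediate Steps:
$T{\left(n \right)} = 2 n$
$\frac{1}{164^{2} + T{\left(-232 \right)}} = \frac{1}{164^{2} + 2 \left(-232\right)} = \frac{1}{26896 - 464} = \frac{1}{26432}$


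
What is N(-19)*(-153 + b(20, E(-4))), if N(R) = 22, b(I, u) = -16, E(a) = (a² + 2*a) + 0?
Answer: -3718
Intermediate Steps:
E(a) = a² + 2*a
N(-19)*(-153 + b(20, E(-4))) = 22*(-153 - 16) = 22*(-169) = -3718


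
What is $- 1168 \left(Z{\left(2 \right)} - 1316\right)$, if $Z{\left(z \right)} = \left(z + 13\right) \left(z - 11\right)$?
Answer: $1694768$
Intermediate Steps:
$Z{\left(z \right)} = \left(-11 + z\right) \left(13 + z\right)$ ($Z{\left(z \right)} = \left(13 + z\right) \left(-11 + z\right) = \left(-11 + z\right) \left(13 + z\right)$)
$- 1168 \left(Z{\left(2 \right)} - 1316\right) = - 1168 \left(\left(-143 + 2^{2} + 2 \cdot 2\right) - 1316\right) = - 1168 \left(\left(-143 + 4 + 4\right) - 1316\right) = - 1168 \left(-135 - 1316\right) = \left(-1168\right) \left(-1451\right) = 1694768$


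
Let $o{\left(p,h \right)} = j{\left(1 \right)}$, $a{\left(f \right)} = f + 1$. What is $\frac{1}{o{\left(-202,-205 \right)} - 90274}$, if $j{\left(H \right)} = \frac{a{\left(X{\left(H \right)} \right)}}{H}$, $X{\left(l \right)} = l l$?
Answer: $- \frac{1}{90272} \approx -1.1078 \cdot 10^{-5}$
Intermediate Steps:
$X{\left(l \right)} = l^{2}$
$a{\left(f \right)} = 1 + f$
$j{\left(H \right)} = \frac{1 + H^{2}}{H}$
$o{\left(p,h \right)} = 2$ ($o{\left(p,h \right)} = 1 + 1^{-1} = 1 + 1 = 2$)
$\frac{1}{o{\left(-202,-205 \right)} - 90274} = \frac{1}{2 - 90274} = \frac{1}{-90272} = - \frac{1}{90272}$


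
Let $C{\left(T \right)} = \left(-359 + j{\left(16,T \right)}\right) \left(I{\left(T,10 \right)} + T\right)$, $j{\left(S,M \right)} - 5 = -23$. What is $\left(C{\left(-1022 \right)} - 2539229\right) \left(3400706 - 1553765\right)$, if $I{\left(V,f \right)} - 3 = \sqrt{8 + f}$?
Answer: $-3980279753106 - 2088890271 \sqrt{2} \approx -3.9832 \cdot 10^{12}$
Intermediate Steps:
$j{\left(S,M \right)} = -18$ ($j{\left(S,M \right)} = 5 - 23 = -18$)
$I{\left(V,f \right)} = 3 + \sqrt{8 + f}$
$C{\left(T \right)} = -1131 - 1131 \sqrt{2} - 377 T$ ($C{\left(T \right)} = \left(-359 - 18\right) \left(\left(3 + \sqrt{8 + 10}\right) + T\right) = - 377 \left(\left(3 + \sqrt{18}\right) + T\right) = - 377 \left(\left(3 + 3 \sqrt{2}\right) + T\right) = - 377 \left(3 + T + 3 \sqrt{2}\right) = -1131 - 1131 \sqrt{2} - 377 T$)
$\left(C{\left(-1022 \right)} - 2539229\right) \left(3400706 - 1553765\right) = \left(\left(-1131 - 1131 \sqrt{2} - -385294\right) - 2539229\right) \left(3400706 - 1553765\right) = \left(\left(-1131 - 1131 \sqrt{2} + 385294\right) - 2539229\right) 1846941 = \left(\left(384163 - 1131 \sqrt{2}\right) - 2539229\right) 1846941 = \left(-2155066 - 1131 \sqrt{2}\right) 1846941 = -3980279753106 - 2088890271 \sqrt{2}$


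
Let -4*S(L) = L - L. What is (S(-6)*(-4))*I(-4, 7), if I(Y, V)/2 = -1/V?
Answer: 0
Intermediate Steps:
I(Y, V) = -2/V (I(Y, V) = 2*(-1/V) = -2/V)
S(L) = 0 (S(L) = -(L - L)/4 = -¼*0 = 0)
(S(-6)*(-4))*I(-4, 7) = (0*(-4))*(-2/7) = 0*(-2*⅐) = 0*(-2/7) = 0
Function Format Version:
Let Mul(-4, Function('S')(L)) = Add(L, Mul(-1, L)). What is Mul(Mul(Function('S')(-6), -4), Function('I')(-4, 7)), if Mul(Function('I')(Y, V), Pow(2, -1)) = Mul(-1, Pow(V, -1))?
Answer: 0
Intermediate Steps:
Function('I')(Y, V) = Mul(-2, Pow(V, -1)) (Function('I')(Y, V) = Mul(2, Mul(-1, Pow(V, -1))) = Mul(-2, Pow(V, -1)))
Function('S')(L) = 0 (Function('S')(L) = Mul(Rational(-1, 4), Add(L, Mul(-1, L))) = Mul(Rational(-1, 4), 0) = 0)
Mul(Mul(Function('S')(-6), -4), Function('I')(-4, 7)) = Mul(Mul(0, -4), Mul(-2, Pow(7, -1))) = Mul(0, Mul(-2, Rational(1, 7))) = Mul(0, Rational(-2, 7)) = 0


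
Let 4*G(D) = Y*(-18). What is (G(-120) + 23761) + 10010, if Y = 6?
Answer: 33744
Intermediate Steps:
G(D) = -27 (G(D) = (6*(-18))/4 = (¼)*(-108) = -27)
(G(-120) + 23761) + 10010 = (-27 + 23761) + 10010 = 23734 + 10010 = 33744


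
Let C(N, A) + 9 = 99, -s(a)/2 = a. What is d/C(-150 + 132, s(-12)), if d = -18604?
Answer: -9302/45 ≈ -206.71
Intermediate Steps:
s(a) = -2*a
C(N, A) = 90 (C(N, A) = -9 + 99 = 90)
d/C(-150 + 132, s(-12)) = -18604/90 = -18604*1/90 = -9302/45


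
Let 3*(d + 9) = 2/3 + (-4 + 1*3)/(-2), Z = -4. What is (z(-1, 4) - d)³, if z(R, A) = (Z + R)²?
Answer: 221445125/5832 ≈ 37971.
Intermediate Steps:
d = -155/18 (d = -9 + (2/3 + (-4 + 1*3)/(-2))/3 = -9 + (2*(⅓) + (-4 + 3)*(-½))/3 = -9 + (⅔ - 1*(-½))/3 = -9 + (⅔ + ½)/3 = -9 + (⅓)*(7/6) = -9 + 7/18 = -155/18 ≈ -8.6111)
z(R, A) = (-4 + R)²
(z(-1, 4) - d)³ = ((-4 - 1)² - 1*(-155/18))³ = ((-5)² + 155/18)³ = (25 + 155/18)³ = (605/18)³ = 221445125/5832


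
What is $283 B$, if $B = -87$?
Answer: $-24621$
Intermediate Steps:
$283 B = 283 \left(-87\right) = -24621$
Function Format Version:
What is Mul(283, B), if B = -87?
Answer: -24621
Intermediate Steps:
Mul(283, B) = Mul(283, -87) = -24621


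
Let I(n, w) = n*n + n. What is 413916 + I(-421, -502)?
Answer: 590736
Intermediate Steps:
I(n, w) = n + n² (I(n, w) = n² + n = n + n²)
413916 + I(-421, -502) = 413916 - 421*(1 - 421) = 413916 - 421*(-420) = 413916 + 176820 = 590736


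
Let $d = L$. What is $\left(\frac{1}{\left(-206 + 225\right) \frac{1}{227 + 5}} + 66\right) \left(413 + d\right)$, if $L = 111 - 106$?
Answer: $32692$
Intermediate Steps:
$L = 5$
$d = 5$
$\left(\frac{1}{\left(-206 + 225\right) \frac{1}{227 + 5}} + 66\right) \left(413 + d\right) = \left(\frac{1}{\left(-206 + 225\right) \frac{1}{227 + 5}} + 66\right) \left(413 + 5\right) = \left(\frac{1}{19 \cdot \frac{1}{232}} + 66\right) 418 = \left(\frac{1}{\frac{19}{232}} + 66\right) 418 = \left(\frac{232}{19} + 66\right) 418 = \frac{1486}{19} \cdot 418 = 32692$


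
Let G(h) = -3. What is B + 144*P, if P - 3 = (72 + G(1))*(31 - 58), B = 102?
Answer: -267738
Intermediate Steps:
P = -1860 (P = 3 + (72 - 3)*(31 - 58) = 3 + 69*(-27) = 3 - 1863 = -1860)
B + 144*P = 102 + 144*(-1860) = 102 - 267840 = -267738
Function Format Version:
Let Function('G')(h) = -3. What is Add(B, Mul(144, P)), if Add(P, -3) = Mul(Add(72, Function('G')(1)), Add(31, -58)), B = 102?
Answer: -267738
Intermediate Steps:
P = -1860 (P = Add(3, Mul(Add(72, -3), Add(31, -58))) = Add(3, Mul(69, -27)) = Add(3, -1863) = -1860)
Add(B, Mul(144, P)) = Add(102, Mul(144, -1860)) = Add(102, -267840) = -267738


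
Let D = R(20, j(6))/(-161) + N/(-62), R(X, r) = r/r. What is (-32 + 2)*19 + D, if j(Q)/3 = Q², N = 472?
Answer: -2882897/4991 ≈ -577.62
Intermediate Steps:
j(Q) = 3*Q²
R(X, r) = 1
D = -38027/4991 (D = 1/(-161) + 472/(-62) = 1*(-1/161) + 472*(-1/62) = -1/161 - 236/31 = -38027/4991 ≈ -7.6191)
(-32 + 2)*19 + D = (-32 + 2)*19 - 38027/4991 = -30*19 - 38027/4991 = -570 - 38027/4991 = -2882897/4991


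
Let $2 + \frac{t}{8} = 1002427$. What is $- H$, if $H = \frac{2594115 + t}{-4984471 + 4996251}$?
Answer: $- \frac{2122703}{2356} \approx -900.98$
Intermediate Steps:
$t = 8019400$ ($t = -16 + 8 \cdot 1002427 = -16 + 8019416 = 8019400$)
$H = \frac{2122703}{2356}$ ($H = \frac{2594115 + 8019400}{-4984471 + 4996251} = \frac{10613515}{11780} = 10613515 \cdot \frac{1}{11780} = \frac{2122703}{2356} \approx 900.98$)
$- H = \left(-1\right) \frac{2122703}{2356} = - \frac{2122703}{2356}$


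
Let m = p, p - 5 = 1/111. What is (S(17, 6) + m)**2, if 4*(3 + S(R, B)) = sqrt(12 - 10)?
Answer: 410153/98568 + 223*sqrt(2)/222 ≈ 5.5817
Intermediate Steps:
p = 556/111 (p = 5 + 1/111 = 556/111 ≈ 5.0090)
S(R, B) = -3 + sqrt(2)/4 (S(R, B) = -3 + sqrt(12 - 10)/4 = -3 + sqrt(2)/4)
m = 556/111 ≈ 5.0090
(S(17, 6) + m)**2 = ((-3 + sqrt(2)/4) + 556/111)**2 = (223/111 + sqrt(2)/4)**2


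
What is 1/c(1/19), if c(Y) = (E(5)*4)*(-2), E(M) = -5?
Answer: 1/40 ≈ 0.025000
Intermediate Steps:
c(Y) = 40 (c(Y) = -5*4*(-2) = -20*(-2) = 40)
1/c(1/19) = 1/40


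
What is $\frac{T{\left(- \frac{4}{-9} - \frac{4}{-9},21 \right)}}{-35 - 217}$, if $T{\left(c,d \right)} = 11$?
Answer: $- \frac{11}{252} \approx -0.043651$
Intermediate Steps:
$\frac{T{\left(- \frac{4}{-9} - \frac{4}{-9},21 \right)}}{-35 - 217} = \frac{11}{-35 - 217} = \frac{11}{-252} = 11 \left(- \frac{1}{252}\right) = - \frac{11}{252}$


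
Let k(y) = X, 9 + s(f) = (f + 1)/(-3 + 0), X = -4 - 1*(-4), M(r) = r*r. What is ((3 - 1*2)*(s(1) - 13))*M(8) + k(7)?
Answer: -4352/3 ≈ -1450.7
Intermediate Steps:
M(r) = r²
X = 0 (X = -4 + 4 = 0)
s(f) = -28/3 - f/3 (s(f) = -9 + (f + 1)/(-3 + 0) = -9 + (1 + f)/(-3) = -9 + (1 + f)*(-⅓) = -9 + (-⅓ - f/3) = -28/3 - f/3)
k(y) = 0
((3 - 1*2)*(s(1) - 13))*M(8) + k(7) = ((3 - 1*2)*((-28/3 - ⅓*1) - 13))*8² + 0 = ((3 - 2)*((-28/3 - ⅓) - 13))*64 + 0 = (1*(-29/3 - 13))*64 + 0 = (1*(-68/3))*64 + 0 = -68/3*64 + 0 = -4352/3 + 0 = -4352/3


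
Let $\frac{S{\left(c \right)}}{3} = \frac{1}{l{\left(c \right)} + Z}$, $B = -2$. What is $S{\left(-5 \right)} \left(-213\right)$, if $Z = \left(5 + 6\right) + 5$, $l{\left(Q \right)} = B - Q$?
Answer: $- \frac{639}{19} \approx -33.632$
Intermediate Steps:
$l{\left(Q \right)} = -2 - Q$
$Z = 16$ ($Z = 11 + 5 = 16$)
$S{\left(c \right)} = \frac{3}{14 - c}$ ($S{\left(c \right)} = \frac{3}{\left(-2 - c\right) + 16} = \frac{3}{14 - c}$)
$S{\left(-5 \right)} \left(-213\right) = - \frac{3}{-14 - 5} \left(-213\right) = - \frac{3}{-19} \left(-213\right) = \left(-3\right) \left(- \frac{1}{19}\right) \left(-213\right) = \frac{3}{19} \left(-213\right) = - \frac{639}{19}$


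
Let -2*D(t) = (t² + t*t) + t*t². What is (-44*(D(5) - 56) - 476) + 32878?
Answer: 38716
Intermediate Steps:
D(t) = -t² - t³/2 (D(t) = -((t² + t*t) + t*t²)/2 = -((t² + t²) + t³)/2 = -(2*t² + t³)/2 = -(t³ + 2*t²)/2 = -t² - t³/2)
(-44*(D(5) - 56) - 476) + 32878 = (-44*((½)*5²*(-2 - 1*5) - 56) - 476) + 32878 = (-44*((½)*25*(-2 - 5) - 56) - 476) + 32878 = (-44*((½)*25*(-7) - 56) - 476) + 32878 = (-44*(-175/2 - 56) - 476) + 32878 = (-44*(-287/2) - 476) + 32878 = (6314 - 476) + 32878 = 5838 + 32878 = 38716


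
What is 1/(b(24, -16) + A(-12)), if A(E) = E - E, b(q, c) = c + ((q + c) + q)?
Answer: 1/16 ≈ 0.062500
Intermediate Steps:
b(q, c) = 2*c + 2*q (b(q, c) = c + ((c + q) + q) = c + (c + 2*q) = 2*c + 2*q)
A(E) = 0
1/(b(24, -16) + A(-12)) = 1/((2*(-16) + 2*24) + 0) = 1/((-32 + 48) + 0) = 1/(16 + 0) = 1/16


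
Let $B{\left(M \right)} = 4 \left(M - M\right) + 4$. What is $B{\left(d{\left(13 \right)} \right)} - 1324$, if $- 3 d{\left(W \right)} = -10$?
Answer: $-1320$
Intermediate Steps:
$d{\left(W \right)} = \frac{10}{3}$ ($d{\left(W \right)} = \left(- \frac{1}{3}\right) \left(-10\right) = \frac{10}{3}$)
$B{\left(M \right)} = 4$ ($B{\left(M \right)} = 4 \cdot 0 + 4 = 0 + 4 = 4$)
$B{\left(d{\left(13 \right)} \right)} - 1324 = 4 - 1324 = -1320$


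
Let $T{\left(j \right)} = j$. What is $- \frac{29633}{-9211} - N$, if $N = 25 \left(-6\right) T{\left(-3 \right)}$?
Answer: $- \frac{4115317}{9211} \approx -446.78$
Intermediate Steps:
$N = 450$ ($N = 25 \left(-6\right) \left(-3\right) = \left(-150\right) \left(-3\right) = 450$)
$- \frac{29633}{-9211} - N = - \frac{29633}{-9211} - 450 = \left(-29633\right) \left(- \frac{1}{9211}\right) - 450 = \frac{29633}{9211} - 450 = - \frac{4115317}{9211}$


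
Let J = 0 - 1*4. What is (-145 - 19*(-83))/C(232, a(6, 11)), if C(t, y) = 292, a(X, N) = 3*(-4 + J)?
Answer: 358/73 ≈ 4.9041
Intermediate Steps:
J = -4 (J = 0 - 4 = -4)
a(X, N) = -24 (a(X, N) = 3*(-4 - 4) = 3*(-8) = -24)
(-145 - 19*(-83))/C(232, a(6, 11)) = (-145 - 19*(-83))/292 = (-145 + 1577)*(1/292) = 1432*(1/292) = 358/73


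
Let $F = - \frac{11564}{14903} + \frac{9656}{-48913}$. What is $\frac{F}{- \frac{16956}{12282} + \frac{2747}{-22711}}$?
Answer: $\frac{942451127402460}{1453826982267983} \approx 0.64826$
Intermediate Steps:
$F = - \frac{101361900}{104135777}$ ($F = \left(-11564\right) \frac{1}{14903} + 9656 \left(- \frac{1}{48913}\right) = - \frac{1652}{2129} - \frac{9656}{48913} = - \frac{101361900}{104135777} \approx -0.97336$)
$\frac{F}{- \frac{16956}{12282} + \frac{2747}{-22711}} = - \frac{101361900}{104135777 \left(- \frac{16956}{12282} + \frac{2747}{-22711}\right)} = - \frac{101361900}{104135777 \left(\left(-16956\right) \frac{1}{12282} + 2747 \left(- \frac{1}{22711}\right)\right)} = - \frac{101361900}{104135777 \left(- \frac{2826}{2047} - \frac{2747}{22711}\right)} = - \frac{101361900}{104135777 \left(- \frac{69804395}{46489417}\right)} = \left(- \frac{101361900}{104135777}\right) \left(- \frac{46489417}{69804395}\right) = \frac{942451127402460}{1453826982267983}$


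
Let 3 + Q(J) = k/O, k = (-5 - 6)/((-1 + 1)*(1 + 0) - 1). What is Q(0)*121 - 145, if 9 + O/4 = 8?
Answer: -3363/4 ≈ -840.75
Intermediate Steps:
O = -4 (O = -36 + 4*8 = -36 + 32 = -4)
k = 11 (k = -11/(0*1 - 1) = -11/(0 - 1) = -11/(-1) = -11*(-1) = 11)
Q(J) = -23/4 (Q(J) = -3 + 11/(-4) = -3 + 11*(-¼) = -3 - 11/4 = -23/4)
Q(0)*121 - 145 = -23/4*121 - 145 = -2783/4 - 145 = -3363/4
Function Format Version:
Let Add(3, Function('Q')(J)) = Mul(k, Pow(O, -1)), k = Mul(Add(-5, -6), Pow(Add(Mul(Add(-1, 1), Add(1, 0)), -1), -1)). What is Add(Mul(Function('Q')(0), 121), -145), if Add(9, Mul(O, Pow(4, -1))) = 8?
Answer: Rational(-3363, 4) ≈ -840.75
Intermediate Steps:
O = -4 (O = Add(-36, Mul(4, 8)) = Add(-36, 32) = -4)
k = 11 (k = Mul(-11, Pow(Add(Mul(0, 1), -1), -1)) = Mul(-11, Pow(Add(0, -1), -1)) = Mul(-11, Pow(-1, -1)) = Mul(-11, -1) = 11)
Function('Q')(J) = Rational(-23, 4) (Function('Q')(J) = Add(-3, Mul(11, Pow(-4, -1))) = Add(-3, Mul(11, Rational(-1, 4))) = Add(-3, Rational(-11, 4)) = Rational(-23, 4))
Add(Mul(Function('Q')(0), 121), -145) = Add(Mul(Rational(-23, 4), 121), -145) = Add(Rational(-2783, 4), -145) = Rational(-3363, 4)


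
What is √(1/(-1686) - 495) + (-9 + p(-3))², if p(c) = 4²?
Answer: 49 + I*√1407086706/1686 ≈ 49.0 + 22.249*I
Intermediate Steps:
p(c) = 16
√(1/(-1686) - 495) + (-9 + p(-3))² = √(1/(-1686) - 495) + (-9 + 16)² = √(-1/1686 - 495) + 7² = √(-834571/1686) + 49 = I*√1407086706/1686 + 49 = 49 + I*√1407086706/1686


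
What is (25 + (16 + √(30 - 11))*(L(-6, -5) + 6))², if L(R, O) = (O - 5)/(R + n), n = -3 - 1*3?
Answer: 681575/36 + 16523*√19/9 ≈ 26935.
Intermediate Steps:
n = -6 (n = -3 - 3 = -6)
L(R, O) = (-5 + O)/(-6 + R) (L(R, O) = (O - 5)/(R - 6) = (-5 + O)/(-6 + R))
(25 + (16 + √(30 - 11))*(L(-6, -5) + 6))² = (25 + (16 + √(30 - 11))*((-5 - 5)/(-6 - 6) + 6))² = (25 + (16 + √19)*(-10/(-12) + 6))² = (25 + (16 + √19)*(-1/12*(-10) + 6))² = (25 + (16 + √19)*(⅚ + 6))² = (25 + (16 + √19)*(41/6))² = (25 + (328/3 + 41*√19/6))² = (403/3 + 41*√19/6)²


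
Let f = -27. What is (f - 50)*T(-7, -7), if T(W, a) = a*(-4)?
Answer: -2156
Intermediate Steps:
T(W, a) = -4*a
(f - 50)*T(-7, -7) = (-27 - 50)*(-4*(-7)) = -77*28 = -2156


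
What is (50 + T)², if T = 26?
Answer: 5776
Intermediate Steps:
(50 + T)² = (50 + 26)² = 76² = 5776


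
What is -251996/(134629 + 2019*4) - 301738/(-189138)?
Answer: -2301249079/13495469145 ≈ -0.17052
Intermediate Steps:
-251996/(134629 + 2019*4) - 301738/(-189138) = -251996/(134629 + 8076) - 301738*(-1/189138) = -251996/142705 + 150869/94569 = -2301249079/13495469145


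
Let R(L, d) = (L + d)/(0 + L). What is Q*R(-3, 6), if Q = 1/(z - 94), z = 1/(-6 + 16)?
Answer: 10/939 ≈ 0.010650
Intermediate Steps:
z = ⅒ (z = 1/10 = ⅒ ≈ 0.10000)
R(L, d) = (L + d)/L
Q = -10/939 (Q = 1/(⅒ - 94) = 1/(-939/10) = -10/939 ≈ -0.010650)
Q*R(-3, 6) = -10*(-3 + 6)/(939*(-3)) = -(-10)*3/2817 = -10/939*(-1) = 10/939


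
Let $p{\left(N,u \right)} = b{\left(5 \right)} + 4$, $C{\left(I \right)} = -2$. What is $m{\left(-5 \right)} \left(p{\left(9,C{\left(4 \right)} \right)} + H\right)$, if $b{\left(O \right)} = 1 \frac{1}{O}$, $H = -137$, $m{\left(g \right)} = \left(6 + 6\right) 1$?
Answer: $- \frac{7968}{5} \approx -1593.6$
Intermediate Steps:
$m{\left(g \right)} = 12$ ($m{\left(g \right)} = 12 \cdot 1 = 12$)
$b{\left(O \right)} = \frac{1}{O}$
$p{\left(N,u \right)} = \frac{21}{5}$ ($p{\left(N,u \right)} = \frac{1}{5} + 4 = \frac{21}{5}$)
$m{\left(-5 \right)} \left(p{\left(9,C{\left(4 \right)} \right)} + H\right) = 12 \left(\frac{21}{5} - 137\right) = 12 \left(- \frac{664}{5}\right) = - \frac{7968}{5}$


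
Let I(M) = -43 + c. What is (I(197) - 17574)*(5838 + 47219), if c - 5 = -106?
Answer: -940063926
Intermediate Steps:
c = -101 (c = 5 - 106 = -101)
I(M) = -144 (I(M) = -43 - 101 = -144)
(I(197) - 17574)*(5838 + 47219) = (-144 - 17574)*(5838 + 47219) = -17718*53057 = -940063926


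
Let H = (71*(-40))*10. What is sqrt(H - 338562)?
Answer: I*sqrt(366962) ≈ 605.77*I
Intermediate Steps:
H = -28400 (H = -2840*10 = -28400)
sqrt(H - 338562) = sqrt(-28400 - 338562) = sqrt(-366962) = I*sqrt(366962)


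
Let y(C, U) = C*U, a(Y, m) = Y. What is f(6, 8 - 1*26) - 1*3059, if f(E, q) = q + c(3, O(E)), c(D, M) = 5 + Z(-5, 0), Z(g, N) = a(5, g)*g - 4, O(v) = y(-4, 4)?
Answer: -3101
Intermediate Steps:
O(v) = -16 (O(v) = -4*4 = -16)
Z(g, N) = -4 + 5*g (Z(g, N) = 5*g - 4 = -4 + 5*g)
c(D, M) = -24 (c(D, M) = 5 + (-4 + 5*(-5)) = 5 + (-4 - 25) = 5 - 29 = -24)
f(E, q) = -24 + q (f(E, q) = q - 24 = -24 + q)
f(6, 8 - 1*26) - 1*3059 = (-24 + (8 - 1*26)) - 1*3059 = (-24 + (8 - 26)) - 3059 = (-24 - 18) - 3059 = -42 - 3059 = -3101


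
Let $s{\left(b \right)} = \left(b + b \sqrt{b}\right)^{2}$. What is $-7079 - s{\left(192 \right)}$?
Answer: $-7121831 - 589824 \sqrt{3} \approx -8.1434 \cdot 10^{6}$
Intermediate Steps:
$s{\left(b \right)} = \left(b + b^{\frac{3}{2}}\right)^{2}$
$-7079 - s{\left(192 \right)} = -7079 - \left(192 + 192^{\frac{3}{2}}\right)^{2} = -7079 - \left(192 + 1536 \sqrt{3}\right)^{2}$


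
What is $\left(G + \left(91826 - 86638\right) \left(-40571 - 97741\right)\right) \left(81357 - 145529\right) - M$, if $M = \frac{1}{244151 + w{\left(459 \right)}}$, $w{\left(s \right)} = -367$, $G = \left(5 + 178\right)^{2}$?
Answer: $\frac{11225102955104435615}{243784} \approx 4.6045 \cdot 10^{13}$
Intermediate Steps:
$G = 33489$ ($G = 183^{2} = 33489$)
$M = \frac{1}{243784}$ ($M = \frac{1}{244151 - 367} = \frac{1}{243784} \approx 4.102 \cdot 10^{-6}$)
$\left(G + \left(91826 - 86638\right) \left(-40571 - 97741\right)\right) \left(81357 - 145529\right) - M = \left(33489 + \left(91826 - 86638\right) \left(-40571 - 97741\right)\right) \left(81357 - 145529\right) - \frac{1}{243784} = \left(33489 + 5188 \left(-138312\right)\right) \left(-64172\right) - \frac{1}{243784} = \left(33489 - 717562656\right) \left(-64172\right) - \frac{1}{243784} = \left(-717529167\right) \left(-64172\right) - \frac{1}{243784} = 46045281704724 - \frac{1}{243784} = \frac{11225102955104435615}{243784}$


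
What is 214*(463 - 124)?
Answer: 72546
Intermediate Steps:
214*(463 - 124) = 214*339 = 72546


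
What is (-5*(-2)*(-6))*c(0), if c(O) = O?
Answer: 0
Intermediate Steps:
(-5*(-2)*(-6))*c(0) = (-5*(-2)*(-6))*0 = (10*(-6))*0 = -60*0 = 0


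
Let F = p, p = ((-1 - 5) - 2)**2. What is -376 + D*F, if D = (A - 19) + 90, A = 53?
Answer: 7560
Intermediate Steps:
D = 124 (D = (53 - 19) + 90 = 34 + 90 = 124)
p = 64 (p = (-6 - 2)**2 = (-8)**2 = 64)
F = 64
-376 + D*F = -376 + 124*64 = -376 + 7936 = 7560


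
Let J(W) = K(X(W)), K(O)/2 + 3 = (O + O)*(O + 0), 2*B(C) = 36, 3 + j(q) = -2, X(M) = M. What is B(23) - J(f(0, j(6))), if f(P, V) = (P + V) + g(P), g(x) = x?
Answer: -76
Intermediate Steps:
j(q) = -5 (j(q) = -3 - 2 = -5)
B(C) = 18 (B(C) = (½)*36 = 18)
f(P, V) = V + 2*P (f(P, V) = (P + V) + P = V + 2*P)
K(O) = -6 + 4*O² (K(O) = -6 + 2*((O + O)*(O + 0)) = -6 + 2*((2*O)*O) = -6 + 2*(2*O²) = -6 + 4*O²)
J(W) = -6 + 4*W²
B(23) - J(f(0, j(6))) = 18 - (-6 + 4*(-5 + 2*0)²) = 18 - (-6 + 4*(-5 + 0)²) = 18 - (-6 + 4*(-5)²) = 18 - (-6 + 4*25) = 18 - (-6 + 100) = 18 - 1*94 = 18 - 94 = -76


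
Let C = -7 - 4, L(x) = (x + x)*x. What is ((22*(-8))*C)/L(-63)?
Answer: 968/3969 ≈ 0.24389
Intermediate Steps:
L(x) = 2*x**2 (L(x) = (2*x)*x = 2*x**2)
C = -11
((22*(-8))*C)/L(-63) = ((22*(-8))*(-11))/((2*(-63)**2)) = (-176*(-11))/((2*3969)) = 1936/7938 = 1936*(1/7938) = 968/3969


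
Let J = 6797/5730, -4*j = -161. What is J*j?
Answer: 1094317/22920 ≈ 47.745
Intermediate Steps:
j = 161/4 (j = -¼*(-161) = 161/4 ≈ 40.250)
J = 6797/5730 (J = 6797*(1/5730) = 6797/5730 ≈ 1.1862)
J*j = (6797/5730)*(161/4) = 1094317/22920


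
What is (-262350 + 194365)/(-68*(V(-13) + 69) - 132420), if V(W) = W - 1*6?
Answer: 13597/27164 ≈ 0.50055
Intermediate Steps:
V(W) = -6 + W (V(W) = W - 6 = -6 + W)
(-262350 + 194365)/(-68*(V(-13) + 69) - 132420) = (-262350 + 194365)/(-68*((-6 - 13) + 69) - 132420) = -67985/(-68*(-19 + 69) - 132420) = -67985/(-68*50 - 132420) = -67985/(-3400 - 132420) = -67985/(-135820) = -67985*(-1/135820) = 13597/27164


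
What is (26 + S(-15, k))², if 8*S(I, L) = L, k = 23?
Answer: 53361/64 ≈ 833.77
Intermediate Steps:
S(I, L) = L/8
(26 + S(-15, k))² = (26 + (⅛)*23)² = (26 + 23/8)² = (231/8)² = 53361/64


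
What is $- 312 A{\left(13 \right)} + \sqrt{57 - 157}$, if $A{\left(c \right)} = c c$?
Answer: $-52728 + 10 i \approx -52728.0 + 10.0 i$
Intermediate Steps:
$A{\left(c \right)} = c^{2}$
$- 312 A{\left(13 \right)} + \sqrt{57 - 157} = - 312 \cdot 13^{2} + \sqrt{57 - 157} = \left(-312\right) 169 + \sqrt{-100} = -52728 + 10 i$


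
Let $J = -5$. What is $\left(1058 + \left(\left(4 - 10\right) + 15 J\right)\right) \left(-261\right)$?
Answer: $-254997$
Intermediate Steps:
$\left(1058 + \left(\left(4 - 10\right) + 15 J\right)\right) \left(-261\right) = \left(1058 + \left(\left(4 - 10\right) + 15 \left(-5\right)\right)\right) \left(-261\right) = \left(1058 - 81\right) \left(-261\right) = 977 \left(-261\right) = -254997$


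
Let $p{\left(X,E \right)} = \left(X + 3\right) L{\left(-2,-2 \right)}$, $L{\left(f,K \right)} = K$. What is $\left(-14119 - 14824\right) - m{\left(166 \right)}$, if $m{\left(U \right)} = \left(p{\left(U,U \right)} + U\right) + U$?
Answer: $-28937$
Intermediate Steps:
$p{\left(X,E \right)} = -6 - 2 X$ ($p{\left(X,E \right)} = \left(X + 3\right) \left(-2\right) = \left(3 + X\right) \left(-2\right) = -6 - 2 X$)
$m{\left(U \right)} = -6$ ($m{\left(U \right)} = \left(\left(-6 - 2 U\right) + U\right) + U = \left(-6 - U\right) + U = -6$)
$\left(-14119 - 14824\right) - m{\left(166 \right)} = \left(-14119 - 14824\right) - -6 = \left(-14119 - 14824\right) + 6 = -28943 + 6 = -28937$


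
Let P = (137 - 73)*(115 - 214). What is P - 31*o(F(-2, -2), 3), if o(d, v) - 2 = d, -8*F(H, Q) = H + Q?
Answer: -12827/2 ≈ -6413.5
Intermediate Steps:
F(H, Q) = -H/8 - Q/8 (F(H, Q) = -(H + Q)/8 = -H/8 - Q/8)
o(d, v) = 2 + d
P = -6336 (P = 64*(-99) = -6336)
P - 31*o(F(-2, -2), 3) = -6336 - 31*(2 + (-⅛*(-2) - ⅛*(-2))) = -6336 - 31*(2 + (¼ + ¼)) = -6336 - 31*(2 + ½) = -6336 - 31*5/2 = -6336 - 155/2 = -12827/2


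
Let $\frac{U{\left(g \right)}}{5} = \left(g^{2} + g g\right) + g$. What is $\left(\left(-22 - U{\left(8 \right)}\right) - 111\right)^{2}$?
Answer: $660969$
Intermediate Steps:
$U{\left(g \right)} = 5 g + 10 g^{2}$ ($U{\left(g \right)} = 5 \left(\left(g^{2} + g g\right) + g\right) = 5 \left(\left(g^{2} + g^{2}\right) + g\right) = 5 \left(2 g^{2} + g\right) = 5 \left(g + 2 g^{2}\right) = 5 g + 10 g^{2}$)
$\left(\left(-22 - U{\left(8 \right)}\right) - 111\right)^{2} = \left(\left(-22 - 5 \cdot 8 \left(1 + 2 \cdot 8\right)\right) - 111\right)^{2} = \left(\left(-22 - 5 \cdot 8 \left(1 + 16\right)\right) - 111\right)^{2} = \left(\left(-22 - 5 \cdot 8 \cdot 17\right) - 111\right)^{2} = \left(\left(-22 - 680\right) - 111\right)^{2} = \left(-702 - 111\right)^{2} = \left(-813\right)^{2} = 660969$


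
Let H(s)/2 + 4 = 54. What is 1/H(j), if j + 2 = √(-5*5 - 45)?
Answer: 1/100 ≈ 0.010000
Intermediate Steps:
j = -2 + I*√70 (j = -2 + √(-5*5 - 45) = -2 + √(-25 - 45) = -2 + √(-70) = -2 + I*√70 ≈ -2.0 + 8.3666*I)
H(s) = 100 (H(s) = -8 + 2*54 = -8 + 108 = 100)
1/H(j) = 1/100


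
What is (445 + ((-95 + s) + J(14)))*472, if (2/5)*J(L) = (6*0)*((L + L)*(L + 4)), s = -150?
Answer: 94400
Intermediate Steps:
J(L) = 0 (J(L) = 5*((6*0)*((L + L)*(L + 4)))/2 = 5*(0*((2*L)*(4 + L)))/2 = 5*(0*(2*L*(4 + L)))/2 = (5/2)*0 = 0)
(445 + ((-95 + s) + J(14)))*472 = (445 + ((-95 - 150) + 0))*472 = (445 + (-245 + 0))*472 = (445 - 245)*472 = 200*472 = 94400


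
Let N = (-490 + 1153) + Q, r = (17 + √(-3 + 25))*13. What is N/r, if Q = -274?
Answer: 6613/3471 - 389*√22/3471 ≈ 1.3796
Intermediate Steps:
r = 221 + 13*√22 (r = (17 + √22)*13 = 221 + 13*√22 ≈ 281.98)
N = 389 (N = (-490 + 1153) - 274 = 663 - 274 = 389)
N/r = 389/(221 + 13*√22)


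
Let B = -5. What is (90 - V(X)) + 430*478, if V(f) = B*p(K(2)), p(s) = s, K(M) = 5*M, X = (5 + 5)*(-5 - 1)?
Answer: 205680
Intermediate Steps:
X = -60 (X = 10*(-6) = -60)
V(f) = -50 (V(f) = -25*2 = -5*10 = -50)
(90 - V(X)) + 430*478 = (90 - 1*(-50)) + 430*478 = (90 + 50) + 205540 = 140 + 205540 = 205680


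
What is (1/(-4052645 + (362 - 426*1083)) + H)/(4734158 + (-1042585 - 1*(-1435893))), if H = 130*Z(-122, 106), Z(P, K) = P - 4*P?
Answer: 214759038779/23143540763706 ≈ 0.0092794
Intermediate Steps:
Z(P, K) = -3*P
H = 47580 (H = 130*(-3*(-122)) = 130*366 = 47580)
(1/(-4052645 + (362 - 426*1083)) + H)/(4734158 + (-1042585 - 1*(-1435893))) = (1/(-4052645 + (362 - 426*1083)) + 47580)/(4734158 + (-1042585 - 1*(-1435893))) = (1/(-4052645 + (362 - 461358)) + 47580)/(4734158 + (-1042585 + 1435893)) = (1/(-4052645 - 460996) + 47580)/(4734158 + 393308) = (1/(-4513641) + 47580)/5127466 = (-1/4513641 + 47580)*(1/5127466) = (214759038779/4513641)*(1/5127466) = 214759038779/23143540763706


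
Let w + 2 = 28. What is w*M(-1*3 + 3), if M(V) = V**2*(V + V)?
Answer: 0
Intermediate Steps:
w = 26 (w = -2 + 28 = 26)
M(V) = 2*V**3 (M(V) = V**2*(2*V) = 2*V**3)
w*M(-1*3 + 3) = 26*(2*(-1*3 + 3)**3) = 26*(2*(-3 + 3)**3) = 26*(2*0**3) = 26*(2*0) = 26*0 = 0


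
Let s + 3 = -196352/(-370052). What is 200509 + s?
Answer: 18549460666/92513 ≈ 2.0051e+5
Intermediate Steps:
s = -228451/92513 (s = -3 - 196352/(-370052) = -3 - 196352*(-1/370052) = -3 + 49088/92513 = -228451/92513 ≈ -2.4694)
200509 + s = 200509 - 228451/92513 = 18549460666/92513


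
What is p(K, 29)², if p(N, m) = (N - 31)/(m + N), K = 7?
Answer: 4/9 ≈ 0.44444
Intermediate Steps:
p(N, m) = (-31 + N)/(N + m)
p(K, 29)² = ((-31 + 7)/(7 + 29))² = (-24/36)² = ((1/36)*(-24))² = (-⅔)² = 4/9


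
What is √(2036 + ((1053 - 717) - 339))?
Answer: √2033 ≈ 45.089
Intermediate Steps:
√(2036 + ((1053 - 717) - 339)) = √(2036 + (336 - 339)) = √(2036 - 3) = √2033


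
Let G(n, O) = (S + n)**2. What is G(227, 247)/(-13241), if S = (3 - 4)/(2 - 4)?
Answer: -207025/52964 ≈ -3.9088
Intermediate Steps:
S = 1/2 (S = -1/(-2) = -1*(-1/2) = 1/2 ≈ 0.50000)
G(n, O) = (1/2 + n)**2
G(227, 247)/(-13241) = ((1 + 2*227)**2/4)/(-13241) = ((1 + 454)**2/4)*(-1/13241) = ((1/4)*455**2)*(-1/13241) = ((1/4)*207025)*(-1/13241) = (207025/4)*(-1/13241) = -207025/52964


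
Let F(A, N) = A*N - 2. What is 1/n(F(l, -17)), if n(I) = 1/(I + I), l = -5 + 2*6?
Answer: -242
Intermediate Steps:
l = 7 (l = -5 + 12 = 7)
F(A, N) = -2 + A*N
n(I) = 1/(2*I)
1/n(F(l, -17)) = 1/(1/(2*(-2 + 7*(-17)))) = 1/(1/(2*(-2 - 119))) = 1/((½)/(-121)) = 1/((½)*(-1/121)) = 1/(-1/242) = -242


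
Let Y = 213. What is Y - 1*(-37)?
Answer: 250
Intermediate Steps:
Y - 1*(-37) = 213 - 1*(-37) = 213 + 37 = 250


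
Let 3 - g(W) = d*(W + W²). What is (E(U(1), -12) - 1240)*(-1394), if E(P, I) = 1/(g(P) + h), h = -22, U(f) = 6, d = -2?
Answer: 112355006/65 ≈ 1.7285e+6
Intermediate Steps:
g(W) = 3 + 2*W + 2*W² (g(W) = 3 - (-2)*(W + W²) = 3 - (-2*W - 2*W²) = 3 + (2*W + 2*W²) = 3 + 2*W + 2*W²)
E(P, I) = 1/(-19 + 2*P + 2*P²) (E(P, I) = 1/((3 + 2*P + 2*P²) - 22) = 1/(-19 + 2*P + 2*P²))
(E(U(1), -12) - 1240)*(-1394) = (1/(-19 + 2*6 + 2*6²) - 1240)*(-1394) = (1/(-19 + 12 + 2*36) - 1240)*(-1394) = (1/(-19 + 12 + 72) - 1240)*(-1394) = (1/65 - 1240)*(-1394) = -80599/65*(-1394) = 112355006/65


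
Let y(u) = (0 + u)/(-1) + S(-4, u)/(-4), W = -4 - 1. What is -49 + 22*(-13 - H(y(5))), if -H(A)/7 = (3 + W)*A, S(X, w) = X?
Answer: 897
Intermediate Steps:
W = -5
y(u) = 1 - u (y(u) = (0 + u)/(-1) - 4/(-4) = u*(-1) - 4*(-¼) = -u + 1 = 1 - u)
H(A) = 14*A (H(A) = -7*(3 - 5)*A = -(-14)*A = 14*A)
-49 + 22*(-13 - H(y(5))) = -49 + 22*(-13 - 14*(1 - 1*5)) = -49 + 22*(-13 - 14*(1 - 5)) = -49 + 22*(-13 - 14*(-4)) = -49 + 22*(-13 - 1*(-56)) = -49 + 22*(-13 + 56) = -49 + 22*43 = -49 + 946 = 897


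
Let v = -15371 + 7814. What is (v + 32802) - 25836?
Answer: -591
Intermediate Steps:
v = -7557
(v + 32802) - 25836 = (-7557 + 32802) - 25836 = 25245 - 25836 = -591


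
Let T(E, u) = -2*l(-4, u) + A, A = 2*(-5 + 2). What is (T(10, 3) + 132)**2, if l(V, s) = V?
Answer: 17956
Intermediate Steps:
A = -6 (A = 2*(-3) = -6)
T(E, u) = 2 (T(E, u) = -2*(-4) - 6 = 8 - 6 = 2)
(T(10, 3) + 132)**2 = (2 + 132)**2 = 134**2 = 17956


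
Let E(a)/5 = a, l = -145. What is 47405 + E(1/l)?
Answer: 1374744/29 ≈ 47405.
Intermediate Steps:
E(a) = 5*a
47405 + E(1/l) = 47405 + 5/(-145) = 47405 + 5*(-1/145) = 47405 - 1/29 = 1374744/29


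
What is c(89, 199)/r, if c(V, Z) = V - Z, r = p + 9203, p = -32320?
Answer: 110/23117 ≈ 0.0047584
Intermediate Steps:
r = -23117 (r = -32320 + 9203 = -23117)
c(89, 199)/r = (89 - 1*199)/(-23117) = (89 - 199)*(-1/23117) = -110*(-1/23117) = 110/23117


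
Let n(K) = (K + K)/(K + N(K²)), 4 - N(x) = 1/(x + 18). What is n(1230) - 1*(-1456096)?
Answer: 2718448768912136/1866940811 ≈ 1.4561e+6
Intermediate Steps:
N(x) = 4 - 1/(18 + x) (N(x) = 4 - 1/(x + 18) = 4 - 1/(18 + x))
n(K) = 2*K/(K + (71 + 4*K²)/(18 + K²)) (n(K) = (K + K)/(K + (71 + 4*K²)/(18 + K²)) = (2*K)/(K + (71 + 4*K²)/(18 + K²)) = 2*K/(K + (71 + 4*K²)/(18 + K²)))
n(1230) - 1*(-1456096) = 2*1230*(18 + 1230²)/(71 + 4*1230² + 1230*(18 + 1230²)) - 1*(-1456096) = 2*1230*(18 + 1512900)/(71 + 4*1512900 + 1230*(18 + 1512900)) + 1456096 = 2*1230*1512918/(71 + 6051600 + 1230*1512918) + 1456096 = 2*1230*1512918/(71 + 6051600 + 1860889140) + 1456096 = 2*1230*1512918/1866940811 + 1456096 = 2*1230*(1/1866940811)*1512918 + 1456096 = 3721778280/1866940811 + 1456096 = 2718448768912136/1866940811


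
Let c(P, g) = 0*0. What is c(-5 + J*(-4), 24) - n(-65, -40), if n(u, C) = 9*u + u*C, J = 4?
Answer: -2015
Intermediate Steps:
c(P, g) = 0
n(u, C) = 9*u + C*u
c(-5 + J*(-4), 24) - n(-65, -40) = 0 - (-65)*(9 - 40) = 0 - (-65)*(-31) = 0 - 1*2015 = 0 - 2015 = -2015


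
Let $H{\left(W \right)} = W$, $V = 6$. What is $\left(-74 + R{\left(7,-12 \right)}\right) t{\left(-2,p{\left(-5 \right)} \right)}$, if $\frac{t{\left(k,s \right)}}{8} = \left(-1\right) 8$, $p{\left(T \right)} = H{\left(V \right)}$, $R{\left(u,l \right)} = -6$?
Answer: $5120$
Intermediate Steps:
$p{\left(T \right)} = 6$
$t{\left(k,s \right)} = -64$ ($t{\left(k,s \right)} = 8 \left(\left(-1\right) 8\right) = 8 \left(-8\right) = -64$)
$\left(-74 + R{\left(7,-12 \right)}\right) t{\left(-2,p{\left(-5 \right)} \right)} = \left(-74 - 6\right) \left(-64\right) = \left(-80\right) \left(-64\right) = 5120$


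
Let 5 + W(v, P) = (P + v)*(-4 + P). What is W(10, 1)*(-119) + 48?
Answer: 4570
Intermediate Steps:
W(v, P) = -5 + (-4 + P)*(P + v) (W(v, P) = -5 + (P + v)*(-4 + P) = -5 + (-4 + P)*(P + v))
W(10, 1)*(-119) + 48 = (-5 + 1² - 4*1 - 4*10 + 1*10)*(-119) + 48 = (-5 + 1 - 4 - 40 + 10)*(-119) + 48 = -38*(-119) + 48 = 4522 + 48 = 4570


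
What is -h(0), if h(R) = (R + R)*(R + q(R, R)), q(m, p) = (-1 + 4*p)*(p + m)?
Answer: 0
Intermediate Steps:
q(m, p) = (-1 + 4*p)*(m + p)
h(R) = 2*R*(-R + 8*R**2) (h(R) = (R + R)*(R + (-R - R + 4*R**2 + 4*R*R)) = (2*R)*(R + (-R - R + 4*R**2 + 4*R**2)) = (2*R)*(R + (-2*R + 8*R**2)) = (2*R)*(-R + 8*R**2) = 2*R*(-R + 8*R**2))
-h(0) = -0**2*(-2 + 16*0) = -0*(-2 + 0) = -0*(-2) = -1*0 = 0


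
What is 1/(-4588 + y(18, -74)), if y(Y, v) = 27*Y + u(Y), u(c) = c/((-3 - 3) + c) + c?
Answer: -2/8165 ≈ -0.00024495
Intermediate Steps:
u(c) = c + c/(-6 + c) (u(c) = c/(-6 + c) + c = c + c/(-6 + c))
y(Y, v) = 27*Y + Y*(-5 + Y)/(-6 + Y)
1/(-4588 + y(18, -74)) = 1/(-4588 + 18*(-167 + 28*18)/(-6 + 18)) = 1/(-4588 + 18*(-167 + 504)/12) = 1/(-4588 + 18*(1/12)*337) = 1/(-4588 + 1011/2) = 1/(-8165/2) = -2/8165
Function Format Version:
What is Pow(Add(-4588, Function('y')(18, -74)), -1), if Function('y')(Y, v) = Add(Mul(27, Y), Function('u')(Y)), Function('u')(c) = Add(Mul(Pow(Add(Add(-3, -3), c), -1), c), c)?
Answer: Rational(-2, 8165) ≈ -0.00024495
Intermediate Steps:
Function('u')(c) = Add(c, Mul(c, Pow(Add(-6, c), -1))) (Function('u')(c) = Add(Mul(Pow(Add(-6, c), -1), c), c) = Add(Mul(c, Pow(Add(-6, c), -1)), c) = Add(c, Mul(c, Pow(Add(-6, c), -1))))
Function('y')(Y, v) = Add(Mul(27, Y), Mul(Y, Pow(Add(-6, Y), -1), Add(-5, Y)))
Pow(Add(-4588, Function('y')(18, -74)), -1) = Pow(Add(-4588, Mul(18, Pow(Add(-6, 18), -1), Add(-167, Mul(28, 18)))), -1) = Pow(Add(-4588, Mul(18, Pow(12, -1), Add(-167, 504))), -1) = Pow(Add(-4588, Mul(18, Rational(1, 12), 337)), -1) = Pow(Add(-4588, Rational(1011, 2)), -1) = Pow(Rational(-8165, 2), -1) = Rational(-2, 8165)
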